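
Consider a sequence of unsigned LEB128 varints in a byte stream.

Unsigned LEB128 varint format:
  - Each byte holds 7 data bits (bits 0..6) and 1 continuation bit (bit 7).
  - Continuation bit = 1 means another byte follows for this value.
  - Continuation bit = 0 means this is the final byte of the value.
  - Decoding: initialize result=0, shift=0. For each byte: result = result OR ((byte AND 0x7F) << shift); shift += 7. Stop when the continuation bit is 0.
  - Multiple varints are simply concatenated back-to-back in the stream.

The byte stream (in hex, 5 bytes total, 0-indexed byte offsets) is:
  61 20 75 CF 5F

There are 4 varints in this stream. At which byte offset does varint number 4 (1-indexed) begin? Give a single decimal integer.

Answer: 3

Derivation:
  byte[0]=0x61 cont=0 payload=0x61=97: acc |= 97<<0 -> acc=97 shift=7 [end]
Varint 1: bytes[0:1] = 61 -> value 97 (1 byte(s))
  byte[1]=0x20 cont=0 payload=0x20=32: acc |= 32<<0 -> acc=32 shift=7 [end]
Varint 2: bytes[1:2] = 20 -> value 32 (1 byte(s))
  byte[2]=0x75 cont=0 payload=0x75=117: acc |= 117<<0 -> acc=117 shift=7 [end]
Varint 3: bytes[2:3] = 75 -> value 117 (1 byte(s))
  byte[3]=0xCF cont=1 payload=0x4F=79: acc |= 79<<0 -> acc=79 shift=7
  byte[4]=0x5F cont=0 payload=0x5F=95: acc |= 95<<7 -> acc=12239 shift=14 [end]
Varint 4: bytes[3:5] = CF 5F -> value 12239 (2 byte(s))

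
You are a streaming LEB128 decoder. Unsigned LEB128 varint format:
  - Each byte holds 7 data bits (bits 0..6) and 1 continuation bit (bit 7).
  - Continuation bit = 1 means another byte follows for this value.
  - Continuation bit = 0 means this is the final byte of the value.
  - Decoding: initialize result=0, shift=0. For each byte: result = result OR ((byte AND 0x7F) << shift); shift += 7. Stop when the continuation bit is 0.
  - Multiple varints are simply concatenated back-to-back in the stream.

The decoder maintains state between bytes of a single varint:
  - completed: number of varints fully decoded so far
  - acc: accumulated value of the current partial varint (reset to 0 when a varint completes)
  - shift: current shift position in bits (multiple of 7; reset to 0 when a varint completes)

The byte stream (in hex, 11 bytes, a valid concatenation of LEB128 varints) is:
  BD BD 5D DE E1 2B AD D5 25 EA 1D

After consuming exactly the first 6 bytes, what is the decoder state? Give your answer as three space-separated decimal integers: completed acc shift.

Answer: 2 0 0

Derivation:
byte[0]=0xBD cont=1 payload=0x3D: acc |= 61<<0 -> completed=0 acc=61 shift=7
byte[1]=0xBD cont=1 payload=0x3D: acc |= 61<<7 -> completed=0 acc=7869 shift=14
byte[2]=0x5D cont=0 payload=0x5D: varint #1 complete (value=1531581); reset -> completed=1 acc=0 shift=0
byte[3]=0xDE cont=1 payload=0x5E: acc |= 94<<0 -> completed=1 acc=94 shift=7
byte[4]=0xE1 cont=1 payload=0x61: acc |= 97<<7 -> completed=1 acc=12510 shift=14
byte[5]=0x2B cont=0 payload=0x2B: varint #2 complete (value=717022); reset -> completed=2 acc=0 shift=0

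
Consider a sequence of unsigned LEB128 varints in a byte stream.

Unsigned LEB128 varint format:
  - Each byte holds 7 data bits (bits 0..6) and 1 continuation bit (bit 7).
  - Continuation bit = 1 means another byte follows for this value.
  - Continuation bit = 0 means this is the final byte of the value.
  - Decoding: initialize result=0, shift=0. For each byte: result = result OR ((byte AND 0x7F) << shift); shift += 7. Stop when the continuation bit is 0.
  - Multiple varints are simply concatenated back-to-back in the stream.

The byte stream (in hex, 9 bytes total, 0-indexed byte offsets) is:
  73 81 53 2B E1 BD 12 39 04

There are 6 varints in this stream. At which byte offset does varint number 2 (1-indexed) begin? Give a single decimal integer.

  byte[0]=0x73 cont=0 payload=0x73=115: acc |= 115<<0 -> acc=115 shift=7 [end]
Varint 1: bytes[0:1] = 73 -> value 115 (1 byte(s))
  byte[1]=0x81 cont=1 payload=0x01=1: acc |= 1<<0 -> acc=1 shift=7
  byte[2]=0x53 cont=0 payload=0x53=83: acc |= 83<<7 -> acc=10625 shift=14 [end]
Varint 2: bytes[1:3] = 81 53 -> value 10625 (2 byte(s))
  byte[3]=0x2B cont=0 payload=0x2B=43: acc |= 43<<0 -> acc=43 shift=7 [end]
Varint 3: bytes[3:4] = 2B -> value 43 (1 byte(s))
  byte[4]=0xE1 cont=1 payload=0x61=97: acc |= 97<<0 -> acc=97 shift=7
  byte[5]=0xBD cont=1 payload=0x3D=61: acc |= 61<<7 -> acc=7905 shift=14
  byte[6]=0x12 cont=0 payload=0x12=18: acc |= 18<<14 -> acc=302817 shift=21 [end]
Varint 4: bytes[4:7] = E1 BD 12 -> value 302817 (3 byte(s))
  byte[7]=0x39 cont=0 payload=0x39=57: acc |= 57<<0 -> acc=57 shift=7 [end]
Varint 5: bytes[7:8] = 39 -> value 57 (1 byte(s))
  byte[8]=0x04 cont=0 payload=0x04=4: acc |= 4<<0 -> acc=4 shift=7 [end]
Varint 6: bytes[8:9] = 04 -> value 4 (1 byte(s))

Answer: 1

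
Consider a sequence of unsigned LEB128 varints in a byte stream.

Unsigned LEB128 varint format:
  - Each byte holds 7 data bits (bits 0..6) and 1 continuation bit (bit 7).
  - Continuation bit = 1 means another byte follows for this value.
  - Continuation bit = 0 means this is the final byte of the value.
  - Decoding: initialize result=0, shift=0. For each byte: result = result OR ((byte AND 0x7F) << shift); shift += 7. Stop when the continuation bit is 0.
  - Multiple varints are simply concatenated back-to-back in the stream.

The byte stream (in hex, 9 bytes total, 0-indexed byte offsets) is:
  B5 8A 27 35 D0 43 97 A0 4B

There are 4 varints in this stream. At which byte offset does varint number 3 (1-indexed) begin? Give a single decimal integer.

Answer: 4

Derivation:
  byte[0]=0xB5 cont=1 payload=0x35=53: acc |= 53<<0 -> acc=53 shift=7
  byte[1]=0x8A cont=1 payload=0x0A=10: acc |= 10<<7 -> acc=1333 shift=14
  byte[2]=0x27 cont=0 payload=0x27=39: acc |= 39<<14 -> acc=640309 shift=21 [end]
Varint 1: bytes[0:3] = B5 8A 27 -> value 640309 (3 byte(s))
  byte[3]=0x35 cont=0 payload=0x35=53: acc |= 53<<0 -> acc=53 shift=7 [end]
Varint 2: bytes[3:4] = 35 -> value 53 (1 byte(s))
  byte[4]=0xD0 cont=1 payload=0x50=80: acc |= 80<<0 -> acc=80 shift=7
  byte[5]=0x43 cont=0 payload=0x43=67: acc |= 67<<7 -> acc=8656 shift=14 [end]
Varint 3: bytes[4:6] = D0 43 -> value 8656 (2 byte(s))
  byte[6]=0x97 cont=1 payload=0x17=23: acc |= 23<<0 -> acc=23 shift=7
  byte[7]=0xA0 cont=1 payload=0x20=32: acc |= 32<<7 -> acc=4119 shift=14
  byte[8]=0x4B cont=0 payload=0x4B=75: acc |= 75<<14 -> acc=1232919 shift=21 [end]
Varint 4: bytes[6:9] = 97 A0 4B -> value 1232919 (3 byte(s))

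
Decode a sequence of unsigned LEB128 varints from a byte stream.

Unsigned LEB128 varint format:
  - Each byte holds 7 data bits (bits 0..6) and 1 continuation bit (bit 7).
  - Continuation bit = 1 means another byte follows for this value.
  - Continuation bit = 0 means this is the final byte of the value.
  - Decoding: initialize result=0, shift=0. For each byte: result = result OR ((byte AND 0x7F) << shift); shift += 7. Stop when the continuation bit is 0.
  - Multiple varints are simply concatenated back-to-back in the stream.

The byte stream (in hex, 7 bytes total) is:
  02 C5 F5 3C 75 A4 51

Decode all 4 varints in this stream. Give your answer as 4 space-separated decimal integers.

  byte[0]=0x02 cont=0 payload=0x02=2: acc |= 2<<0 -> acc=2 shift=7 [end]
Varint 1: bytes[0:1] = 02 -> value 2 (1 byte(s))
  byte[1]=0xC5 cont=1 payload=0x45=69: acc |= 69<<0 -> acc=69 shift=7
  byte[2]=0xF5 cont=1 payload=0x75=117: acc |= 117<<7 -> acc=15045 shift=14
  byte[3]=0x3C cont=0 payload=0x3C=60: acc |= 60<<14 -> acc=998085 shift=21 [end]
Varint 2: bytes[1:4] = C5 F5 3C -> value 998085 (3 byte(s))
  byte[4]=0x75 cont=0 payload=0x75=117: acc |= 117<<0 -> acc=117 shift=7 [end]
Varint 3: bytes[4:5] = 75 -> value 117 (1 byte(s))
  byte[5]=0xA4 cont=1 payload=0x24=36: acc |= 36<<0 -> acc=36 shift=7
  byte[6]=0x51 cont=0 payload=0x51=81: acc |= 81<<7 -> acc=10404 shift=14 [end]
Varint 4: bytes[5:7] = A4 51 -> value 10404 (2 byte(s))

Answer: 2 998085 117 10404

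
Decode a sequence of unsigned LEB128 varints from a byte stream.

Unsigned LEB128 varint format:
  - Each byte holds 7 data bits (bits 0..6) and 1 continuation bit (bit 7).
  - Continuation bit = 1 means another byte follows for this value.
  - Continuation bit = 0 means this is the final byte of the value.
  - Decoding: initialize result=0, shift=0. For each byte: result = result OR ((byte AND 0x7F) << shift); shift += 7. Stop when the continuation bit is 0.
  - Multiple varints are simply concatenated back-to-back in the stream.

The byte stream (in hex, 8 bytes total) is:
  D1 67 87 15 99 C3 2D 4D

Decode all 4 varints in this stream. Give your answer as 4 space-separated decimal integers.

Answer: 13265 2695 745881 77

Derivation:
  byte[0]=0xD1 cont=1 payload=0x51=81: acc |= 81<<0 -> acc=81 shift=7
  byte[1]=0x67 cont=0 payload=0x67=103: acc |= 103<<7 -> acc=13265 shift=14 [end]
Varint 1: bytes[0:2] = D1 67 -> value 13265 (2 byte(s))
  byte[2]=0x87 cont=1 payload=0x07=7: acc |= 7<<0 -> acc=7 shift=7
  byte[3]=0x15 cont=0 payload=0x15=21: acc |= 21<<7 -> acc=2695 shift=14 [end]
Varint 2: bytes[2:4] = 87 15 -> value 2695 (2 byte(s))
  byte[4]=0x99 cont=1 payload=0x19=25: acc |= 25<<0 -> acc=25 shift=7
  byte[5]=0xC3 cont=1 payload=0x43=67: acc |= 67<<7 -> acc=8601 shift=14
  byte[6]=0x2D cont=0 payload=0x2D=45: acc |= 45<<14 -> acc=745881 shift=21 [end]
Varint 3: bytes[4:7] = 99 C3 2D -> value 745881 (3 byte(s))
  byte[7]=0x4D cont=0 payload=0x4D=77: acc |= 77<<0 -> acc=77 shift=7 [end]
Varint 4: bytes[7:8] = 4D -> value 77 (1 byte(s))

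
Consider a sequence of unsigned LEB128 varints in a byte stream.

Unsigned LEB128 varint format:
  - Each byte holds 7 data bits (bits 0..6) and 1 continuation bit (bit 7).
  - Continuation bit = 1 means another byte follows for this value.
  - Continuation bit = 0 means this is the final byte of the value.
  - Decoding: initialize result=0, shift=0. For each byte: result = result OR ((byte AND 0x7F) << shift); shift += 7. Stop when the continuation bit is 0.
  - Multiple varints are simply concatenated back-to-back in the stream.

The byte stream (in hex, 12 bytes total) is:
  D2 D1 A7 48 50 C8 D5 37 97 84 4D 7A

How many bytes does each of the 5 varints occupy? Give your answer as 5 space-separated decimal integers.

  byte[0]=0xD2 cont=1 payload=0x52=82: acc |= 82<<0 -> acc=82 shift=7
  byte[1]=0xD1 cont=1 payload=0x51=81: acc |= 81<<7 -> acc=10450 shift=14
  byte[2]=0xA7 cont=1 payload=0x27=39: acc |= 39<<14 -> acc=649426 shift=21
  byte[3]=0x48 cont=0 payload=0x48=72: acc |= 72<<21 -> acc=151644370 shift=28 [end]
Varint 1: bytes[0:4] = D2 D1 A7 48 -> value 151644370 (4 byte(s))
  byte[4]=0x50 cont=0 payload=0x50=80: acc |= 80<<0 -> acc=80 shift=7 [end]
Varint 2: bytes[4:5] = 50 -> value 80 (1 byte(s))
  byte[5]=0xC8 cont=1 payload=0x48=72: acc |= 72<<0 -> acc=72 shift=7
  byte[6]=0xD5 cont=1 payload=0x55=85: acc |= 85<<7 -> acc=10952 shift=14
  byte[7]=0x37 cont=0 payload=0x37=55: acc |= 55<<14 -> acc=912072 shift=21 [end]
Varint 3: bytes[5:8] = C8 D5 37 -> value 912072 (3 byte(s))
  byte[8]=0x97 cont=1 payload=0x17=23: acc |= 23<<0 -> acc=23 shift=7
  byte[9]=0x84 cont=1 payload=0x04=4: acc |= 4<<7 -> acc=535 shift=14
  byte[10]=0x4D cont=0 payload=0x4D=77: acc |= 77<<14 -> acc=1262103 shift=21 [end]
Varint 4: bytes[8:11] = 97 84 4D -> value 1262103 (3 byte(s))
  byte[11]=0x7A cont=0 payload=0x7A=122: acc |= 122<<0 -> acc=122 shift=7 [end]
Varint 5: bytes[11:12] = 7A -> value 122 (1 byte(s))

Answer: 4 1 3 3 1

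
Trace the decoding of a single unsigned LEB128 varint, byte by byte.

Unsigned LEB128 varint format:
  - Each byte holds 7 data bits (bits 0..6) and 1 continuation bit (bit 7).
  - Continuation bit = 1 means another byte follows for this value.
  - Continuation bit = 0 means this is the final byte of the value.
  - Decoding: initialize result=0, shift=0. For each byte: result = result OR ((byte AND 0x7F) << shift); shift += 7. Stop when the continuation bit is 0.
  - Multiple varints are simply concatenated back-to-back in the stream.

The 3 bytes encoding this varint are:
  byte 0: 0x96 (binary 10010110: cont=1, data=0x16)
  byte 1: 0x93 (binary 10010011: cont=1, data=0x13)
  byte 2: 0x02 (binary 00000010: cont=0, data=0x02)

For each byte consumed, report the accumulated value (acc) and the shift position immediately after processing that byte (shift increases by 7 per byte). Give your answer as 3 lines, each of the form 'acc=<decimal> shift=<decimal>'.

byte 0=0x96: payload=0x16=22, contrib = 22<<0 = 22; acc -> 22, shift -> 7
byte 1=0x93: payload=0x13=19, contrib = 19<<7 = 2432; acc -> 2454, shift -> 14
byte 2=0x02: payload=0x02=2, contrib = 2<<14 = 32768; acc -> 35222, shift -> 21

Answer: acc=22 shift=7
acc=2454 shift=14
acc=35222 shift=21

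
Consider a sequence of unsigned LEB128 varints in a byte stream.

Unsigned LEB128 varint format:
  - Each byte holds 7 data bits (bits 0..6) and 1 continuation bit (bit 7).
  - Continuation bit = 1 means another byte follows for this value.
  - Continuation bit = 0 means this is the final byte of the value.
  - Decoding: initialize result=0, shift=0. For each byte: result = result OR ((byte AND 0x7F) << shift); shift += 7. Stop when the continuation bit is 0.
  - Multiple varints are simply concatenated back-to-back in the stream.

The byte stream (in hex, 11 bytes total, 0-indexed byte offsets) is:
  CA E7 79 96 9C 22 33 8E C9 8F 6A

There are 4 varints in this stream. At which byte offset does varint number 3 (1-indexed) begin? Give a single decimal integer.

Answer: 6

Derivation:
  byte[0]=0xCA cont=1 payload=0x4A=74: acc |= 74<<0 -> acc=74 shift=7
  byte[1]=0xE7 cont=1 payload=0x67=103: acc |= 103<<7 -> acc=13258 shift=14
  byte[2]=0x79 cont=0 payload=0x79=121: acc |= 121<<14 -> acc=1995722 shift=21 [end]
Varint 1: bytes[0:3] = CA E7 79 -> value 1995722 (3 byte(s))
  byte[3]=0x96 cont=1 payload=0x16=22: acc |= 22<<0 -> acc=22 shift=7
  byte[4]=0x9C cont=1 payload=0x1C=28: acc |= 28<<7 -> acc=3606 shift=14
  byte[5]=0x22 cont=0 payload=0x22=34: acc |= 34<<14 -> acc=560662 shift=21 [end]
Varint 2: bytes[3:6] = 96 9C 22 -> value 560662 (3 byte(s))
  byte[6]=0x33 cont=0 payload=0x33=51: acc |= 51<<0 -> acc=51 shift=7 [end]
Varint 3: bytes[6:7] = 33 -> value 51 (1 byte(s))
  byte[7]=0x8E cont=1 payload=0x0E=14: acc |= 14<<0 -> acc=14 shift=7
  byte[8]=0xC9 cont=1 payload=0x49=73: acc |= 73<<7 -> acc=9358 shift=14
  byte[9]=0x8F cont=1 payload=0x0F=15: acc |= 15<<14 -> acc=255118 shift=21
  byte[10]=0x6A cont=0 payload=0x6A=106: acc |= 106<<21 -> acc=222553230 shift=28 [end]
Varint 4: bytes[7:11] = 8E C9 8F 6A -> value 222553230 (4 byte(s))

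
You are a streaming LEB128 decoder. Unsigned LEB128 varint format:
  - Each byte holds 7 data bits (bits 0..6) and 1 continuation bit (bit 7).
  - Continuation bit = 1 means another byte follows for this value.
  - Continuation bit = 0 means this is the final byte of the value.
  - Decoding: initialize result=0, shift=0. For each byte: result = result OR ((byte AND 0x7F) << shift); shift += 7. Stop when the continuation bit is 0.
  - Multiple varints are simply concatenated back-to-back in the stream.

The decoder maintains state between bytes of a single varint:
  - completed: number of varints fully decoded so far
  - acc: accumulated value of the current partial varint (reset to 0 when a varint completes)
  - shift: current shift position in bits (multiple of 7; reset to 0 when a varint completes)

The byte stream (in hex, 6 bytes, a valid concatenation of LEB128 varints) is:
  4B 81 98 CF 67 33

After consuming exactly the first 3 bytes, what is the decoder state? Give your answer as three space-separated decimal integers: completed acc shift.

Answer: 1 3073 14

Derivation:
byte[0]=0x4B cont=0 payload=0x4B: varint #1 complete (value=75); reset -> completed=1 acc=0 shift=0
byte[1]=0x81 cont=1 payload=0x01: acc |= 1<<0 -> completed=1 acc=1 shift=7
byte[2]=0x98 cont=1 payload=0x18: acc |= 24<<7 -> completed=1 acc=3073 shift=14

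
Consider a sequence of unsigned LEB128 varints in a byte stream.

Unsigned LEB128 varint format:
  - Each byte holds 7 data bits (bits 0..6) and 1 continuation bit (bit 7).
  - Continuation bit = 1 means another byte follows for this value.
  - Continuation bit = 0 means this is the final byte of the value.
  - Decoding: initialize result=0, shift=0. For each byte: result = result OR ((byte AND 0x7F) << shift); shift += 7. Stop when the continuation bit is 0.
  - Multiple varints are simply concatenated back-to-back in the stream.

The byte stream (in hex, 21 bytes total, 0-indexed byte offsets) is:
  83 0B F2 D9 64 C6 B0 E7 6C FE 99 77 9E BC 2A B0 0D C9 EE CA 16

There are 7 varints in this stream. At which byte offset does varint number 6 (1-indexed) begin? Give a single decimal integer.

  byte[0]=0x83 cont=1 payload=0x03=3: acc |= 3<<0 -> acc=3 shift=7
  byte[1]=0x0B cont=0 payload=0x0B=11: acc |= 11<<7 -> acc=1411 shift=14 [end]
Varint 1: bytes[0:2] = 83 0B -> value 1411 (2 byte(s))
  byte[2]=0xF2 cont=1 payload=0x72=114: acc |= 114<<0 -> acc=114 shift=7
  byte[3]=0xD9 cont=1 payload=0x59=89: acc |= 89<<7 -> acc=11506 shift=14
  byte[4]=0x64 cont=0 payload=0x64=100: acc |= 100<<14 -> acc=1649906 shift=21 [end]
Varint 2: bytes[2:5] = F2 D9 64 -> value 1649906 (3 byte(s))
  byte[5]=0xC6 cont=1 payload=0x46=70: acc |= 70<<0 -> acc=70 shift=7
  byte[6]=0xB0 cont=1 payload=0x30=48: acc |= 48<<7 -> acc=6214 shift=14
  byte[7]=0xE7 cont=1 payload=0x67=103: acc |= 103<<14 -> acc=1693766 shift=21
  byte[8]=0x6C cont=0 payload=0x6C=108: acc |= 108<<21 -> acc=228186182 shift=28 [end]
Varint 3: bytes[5:9] = C6 B0 E7 6C -> value 228186182 (4 byte(s))
  byte[9]=0xFE cont=1 payload=0x7E=126: acc |= 126<<0 -> acc=126 shift=7
  byte[10]=0x99 cont=1 payload=0x19=25: acc |= 25<<7 -> acc=3326 shift=14
  byte[11]=0x77 cont=0 payload=0x77=119: acc |= 119<<14 -> acc=1953022 shift=21 [end]
Varint 4: bytes[9:12] = FE 99 77 -> value 1953022 (3 byte(s))
  byte[12]=0x9E cont=1 payload=0x1E=30: acc |= 30<<0 -> acc=30 shift=7
  byte[13]=0xBC cont=1 payload=0x3C=60: acc |= 60<<7 -> acc=7710 shift=14
  byte[14]=0x2A cont=0 payload=0x2A=42: acc |= 42<<14 -> acc=695838 shift=21 [end]
Varint 5: bytes[12:15] = 9E BC 2A -> value 695838 (3 byte(s))
  byte[15]=0xB0 cont=1 payload=0x30=48: acc |= 48<<0 -> acc=48 shift=7
  byte[16]=0x0D cont=0 payload=0x0D=13: acc |= 13<<7 -> acc=1712 shift=14 [end]
Varint 6: bytes[15:17] = B0 0D -> value 1712 (2 byte(s))
  byte[17]=0xC9 cont=1 payload=0x49=73: acc |= 73<<0 -> acc=73 shift=7
  byte[18]=0xEE cont=1 payload=0x6E=110: acc |= 110<<7 -> acc=14153 shift=14
  byte[19]=0xCA cont=1 payload=0x4A=74: acc |= 74<<14 -> acc=1226569 shift=21
  byte[20]=0x16 cont=0 payload=0x16=22: acc |= 22<<21 -> acc=47363913 shift=28 [end]
Varint 7: bytes[17:21] = C9 EE CA 16 -> value 47363913 (4 byte(s))

Answer: 15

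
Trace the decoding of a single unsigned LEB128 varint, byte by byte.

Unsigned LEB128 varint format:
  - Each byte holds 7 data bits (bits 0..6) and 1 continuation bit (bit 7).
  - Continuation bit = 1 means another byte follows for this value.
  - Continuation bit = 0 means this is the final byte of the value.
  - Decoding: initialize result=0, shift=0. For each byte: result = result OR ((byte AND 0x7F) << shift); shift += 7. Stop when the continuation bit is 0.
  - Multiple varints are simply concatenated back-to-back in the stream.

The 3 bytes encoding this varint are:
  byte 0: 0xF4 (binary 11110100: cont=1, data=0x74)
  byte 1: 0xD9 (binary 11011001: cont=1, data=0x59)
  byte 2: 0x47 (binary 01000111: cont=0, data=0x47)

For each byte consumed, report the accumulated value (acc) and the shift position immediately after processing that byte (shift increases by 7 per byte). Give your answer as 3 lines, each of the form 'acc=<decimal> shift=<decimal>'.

byte 0=0xF4: payload=0x74=116, contrib = 116<<0 = 116; acc -> 116, shift -> 7
byte 1=0xD9: payload=0x59=89, contrib = 89<<7 = 11392; acc -> 11508, shift -> 14
byte 2=0x47: payload=0x47=71, contrib = 71<<14 = 1163264; acc -> 1174772, shift -> 21

Answer: acc=116 shift=7
acc=11508 shift=14
acc=1174772 shift=21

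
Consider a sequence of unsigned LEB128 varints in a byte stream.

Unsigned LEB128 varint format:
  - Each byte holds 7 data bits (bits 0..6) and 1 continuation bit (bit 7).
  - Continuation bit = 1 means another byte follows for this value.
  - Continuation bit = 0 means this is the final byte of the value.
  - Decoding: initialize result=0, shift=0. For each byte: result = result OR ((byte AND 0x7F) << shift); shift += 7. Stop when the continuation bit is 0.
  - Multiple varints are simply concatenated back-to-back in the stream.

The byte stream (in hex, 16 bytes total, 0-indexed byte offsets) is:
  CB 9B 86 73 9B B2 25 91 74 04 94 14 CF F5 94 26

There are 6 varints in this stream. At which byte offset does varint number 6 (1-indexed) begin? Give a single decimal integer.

Answer: 12

Derivation:
  byte[0]=0xCB cont=1 payload=0x4B=75: acc |= 75<<0 -> acc=75 shift=7
  byte[1]=0x9B cont=1 payload=0x1B=27: acc |= 27<<7 -> acc=3531 shift=14
  byte[2]=0x86 cont=1 payload=0x06=6: acc |= 6<<14 -> acc=101835 shift=21
  byte[3]=0x73 cont=0 payload=0x73=115: acc |= 115<<21 -> acc=241274315 shift=28 [end]
Varint 1: bytes[0:4] = CB 9B 86 73 -> value 241274315 (4 byte(s))
  byte[4]=0x9B cont=1 payload=0x1B=27: acc |= 27<<0 -> acc=27 shift=7
  byte[5]=0xB2 cont=1 payload=0x32=50: acc |= 50<<7 -> acc=6427 shift=14
  byte[6]=0x25 cont=0 payload=0x25=37: acc |= 37<<14 -> acc=612635 shift=21 [end]
Varint 2: bytes[4:7] = 9B B2 25 -> value 612635 (3 byte(s))
  byte[7]=0x91 cont=1 payload=0x11=17: acc |= 17<<0 -> acc=17 shift=7
  byte[8]=0x74 cont=0 payload=0x74=116: acc |= 116<<7 -> acc=14865 shift=14 [end]
Varint 3: bytes[7:9] = 91 74 -> value 14865 (2 byte(s))
  byte[9]=0x04 cont=0 payload=0x04=4: acc |= 4<<0 -> acc=4 shift=7 [end]
Varint 4: bytes[9:10] = 04 -> value 4 (1 byte(s))
  byte[10]=0x94 cont=1 payload=0x14=20: acc |= 20<<0 -> acc=20 shift=7
  byte[11]=0x14 cont=0 payload=0x14=20: acc |= 20<<7 -> acc=2580 shift=14 [end]
Varint 5: bytes[10:12] = 94 14 -> value 2580 (2 byte(s))
  byte[12]=0xCF cont=1 payload=0x4F=79: acc |= 79<<0 -> acc=79 shift=7
  byte[13]=0xF5 cont=1 payload=0x75=117: acc |= 117<<7 -> acc=15055 shift=14
  byte[14]=0x94 cont=1 payload=0x14=20: acc |= 20<<14 -> acc=342735 shift=21
  byte[15]=0x26 cont=0 payload=0x26=38: acc |= 38<<21 -> acc=80034511 shift=28 [end]
Varint 6: bytes[12:16] = CF F5 94 26 -> value 80034511 (4 byte(s))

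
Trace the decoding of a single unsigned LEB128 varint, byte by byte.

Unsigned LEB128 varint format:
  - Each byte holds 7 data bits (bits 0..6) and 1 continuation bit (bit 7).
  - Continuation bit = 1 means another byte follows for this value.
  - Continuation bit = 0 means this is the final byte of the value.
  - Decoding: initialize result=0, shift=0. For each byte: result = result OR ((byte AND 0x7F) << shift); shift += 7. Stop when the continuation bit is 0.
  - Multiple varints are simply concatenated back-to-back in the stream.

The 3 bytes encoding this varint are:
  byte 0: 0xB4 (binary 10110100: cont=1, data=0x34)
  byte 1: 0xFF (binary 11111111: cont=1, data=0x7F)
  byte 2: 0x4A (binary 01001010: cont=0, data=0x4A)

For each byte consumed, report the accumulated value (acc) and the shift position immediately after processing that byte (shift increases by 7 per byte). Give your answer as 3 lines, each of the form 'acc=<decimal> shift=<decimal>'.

byte 0=0xB4: payload=0x34=52, contrib = 52<<0 = 52; acc -> 52, shift -> 7
byte 1=0xFF: payload=0x7F=127, contrib = 127<<7 = 16256; acc -> 16308, shift -> 14
byte 2=0x4A: payload=0x4A=74, contrib = 74<<14 = 1212416; acc -> 1228724, shift -> 21

Answer: acc=52 shift=7
acc=16308 shift=14
acc=1228724 shift=21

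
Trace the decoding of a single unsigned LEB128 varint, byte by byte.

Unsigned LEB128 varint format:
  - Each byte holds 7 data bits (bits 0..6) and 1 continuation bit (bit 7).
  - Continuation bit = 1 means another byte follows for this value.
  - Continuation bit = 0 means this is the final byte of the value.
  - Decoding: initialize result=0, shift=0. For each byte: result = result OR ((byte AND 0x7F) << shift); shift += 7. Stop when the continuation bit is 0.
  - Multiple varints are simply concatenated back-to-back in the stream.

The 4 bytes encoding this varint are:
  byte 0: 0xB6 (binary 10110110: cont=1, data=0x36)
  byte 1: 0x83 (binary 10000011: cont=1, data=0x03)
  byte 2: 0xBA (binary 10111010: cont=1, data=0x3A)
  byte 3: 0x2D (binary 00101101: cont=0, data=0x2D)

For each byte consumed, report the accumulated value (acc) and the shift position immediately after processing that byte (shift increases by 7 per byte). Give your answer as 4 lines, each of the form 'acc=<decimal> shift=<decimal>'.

Answer: acc=54 shift=7
acc=438 shift=14
acc=950710 shift=21
acc=95322550 shift=28

Derivation:
byte 0=0xB6: payload=0x36=54, contrib = 54<<0 = 54; acc -> 54, shift -> 7
byte 1=0x83: payload=0x03=3, contrib = 3<<7 = 384; acc -> 438, shift -> 14
byte 2=0xBA: payload=0x3A=58, contrib = 58<<14 = 950272; acc -> 950710, shift -> 21
byte 3=0x2D: payload=0x2D=45, contrib = 45<<21 = 94371840; acc -> 95322550, shift -> 28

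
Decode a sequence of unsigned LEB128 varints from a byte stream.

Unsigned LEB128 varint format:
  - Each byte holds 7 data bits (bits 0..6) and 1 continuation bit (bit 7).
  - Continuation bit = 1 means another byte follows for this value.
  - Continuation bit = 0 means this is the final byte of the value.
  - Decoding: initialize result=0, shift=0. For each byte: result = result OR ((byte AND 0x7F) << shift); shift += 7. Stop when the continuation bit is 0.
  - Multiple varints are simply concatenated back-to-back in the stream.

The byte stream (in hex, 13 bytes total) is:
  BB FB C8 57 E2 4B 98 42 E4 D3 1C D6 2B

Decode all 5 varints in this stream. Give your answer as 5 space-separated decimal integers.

Answer: 183647675 9698 8472 469476 5590

Derivation:
  byte[0]=0xBB cont=1 payload=0x3B=59: acc |= 59<<0 -> acc=59 shift=7
  byte[1]=0xFB cont=1 payload=0x7B=123: acc |= 123<<7 -> acc=15803 shift=14
  byte[2]=0xC8 cont=1 payload=0x48=72: acc |= 72<<14 -> acc=1195451 shift=21
  byte[3]=0x57 cont=0 payload=0x57=87: acc |= 87<<21 -> acc=183647675 shift=28 [end]
Varint 1: bytes[0:4] = BB FB C8 57 -> value 183647675 (4 byte(s))
  byte[4]=0xE2 cont=1 payload=0x62=98: acc |= 98<<0 -> acc=98 shift=7
  byte[5]=0x4B cont=0 payload=0x4B=75: acc |= 75<<7 -> acc=9698 shift=14 [end]
Varint 2: bytes[4:6] = E2 4B -> value 9698 (2 byte(s))
  byte[6]=0x98 cont=1 payload=0x18=24: acc |= 24<<0 -> acc=24 shift=7
  byte[7]=0x42 cont=0 payload=0x42=66: acc |= 66<<7 -> acc=8472 shift=14 [end]
Varint 3: bytes[6:8] = 98 42 -> value 8472 (2 byte(s))
  byte[8]=0xE4 cont=1 payload=0x64=100: acc |= 100<<0 -> acc=100 shift=7
  byte[9]=0xD3 cont=1 payload=0x53=83: acc |= 83<<7 -> acc=10724 shift=14
  byte[10]=0x1C cont=0 payload=0x1C=28: acc |= 28<<14 -> acc=469476 shift=21 [end]
Varint 4: bytes[8:11] = E4 D3 1C -> value 469476 (3 byte(s))
  byte[11]=0xD6 cont=1 payload=0x56=86: acc |= 86<<0 -> acc=86 shift=7
  byte[12]=0x2B cont=0 payload=0x2B=43: acc |= 43<<7 -> acc=5590 shift=14 [end]
Varint 5: bytes[11:13] = D6 2B -> value 5590 (2 byte(s))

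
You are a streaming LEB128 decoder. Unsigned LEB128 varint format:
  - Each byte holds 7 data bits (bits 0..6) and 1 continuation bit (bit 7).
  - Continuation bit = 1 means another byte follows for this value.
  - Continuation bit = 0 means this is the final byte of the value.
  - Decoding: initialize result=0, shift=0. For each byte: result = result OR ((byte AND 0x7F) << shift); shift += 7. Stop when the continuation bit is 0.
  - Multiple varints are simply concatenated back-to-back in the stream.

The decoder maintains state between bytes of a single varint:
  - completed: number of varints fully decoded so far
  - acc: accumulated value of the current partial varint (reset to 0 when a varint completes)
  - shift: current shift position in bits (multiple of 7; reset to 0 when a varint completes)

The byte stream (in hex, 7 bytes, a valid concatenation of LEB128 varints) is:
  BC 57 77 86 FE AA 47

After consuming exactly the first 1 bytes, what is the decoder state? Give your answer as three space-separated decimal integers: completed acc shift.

Answer: 0 60 7

Derivation:
byte[0]=0xBC cont=1 payload=0x3C: acc |= 60<<0 -> completed=0 acc=60 shift=7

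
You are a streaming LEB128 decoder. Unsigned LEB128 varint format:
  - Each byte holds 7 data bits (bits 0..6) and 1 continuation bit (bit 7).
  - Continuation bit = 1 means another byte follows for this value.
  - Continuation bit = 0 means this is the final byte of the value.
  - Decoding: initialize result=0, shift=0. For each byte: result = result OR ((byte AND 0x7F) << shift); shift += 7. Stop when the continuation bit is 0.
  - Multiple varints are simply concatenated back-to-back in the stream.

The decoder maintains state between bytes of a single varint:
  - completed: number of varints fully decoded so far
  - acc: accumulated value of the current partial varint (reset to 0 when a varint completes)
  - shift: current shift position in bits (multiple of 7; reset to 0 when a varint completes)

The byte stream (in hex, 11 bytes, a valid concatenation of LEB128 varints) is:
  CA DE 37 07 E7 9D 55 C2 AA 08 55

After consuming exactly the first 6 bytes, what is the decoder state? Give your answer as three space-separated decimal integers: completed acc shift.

Answer: 2 3815 14

Derivation:
byte[0]=0xCA cont=1 payload=0x4A: acc |= 74<<0 -> completed=0 acc=74 shift=7
byte[1]=0xDE cont=1 payload=0x5E: acc |= 94<<7 -> completed=0 acc=12106 shift=14
byte[2]=0x37 cont=0 payload=0x37: varint #1 complete (value=913226); reset -> completed=1 acc=0 shift=0
byte[3]=0x07 cont=0 payload=0x07: varint #2 complete (value=7); reset -> completed=2 acc=0 shift=0
byte[4]=0xE7 cont=1 payload=0x67: acc |= 103<<0 -> completed=2 acc=103 shift=7
byte[5]=0x9D cont=1 payload=0x1D: acc |= 29<<7 -> completed=2 acc=3815 shift=14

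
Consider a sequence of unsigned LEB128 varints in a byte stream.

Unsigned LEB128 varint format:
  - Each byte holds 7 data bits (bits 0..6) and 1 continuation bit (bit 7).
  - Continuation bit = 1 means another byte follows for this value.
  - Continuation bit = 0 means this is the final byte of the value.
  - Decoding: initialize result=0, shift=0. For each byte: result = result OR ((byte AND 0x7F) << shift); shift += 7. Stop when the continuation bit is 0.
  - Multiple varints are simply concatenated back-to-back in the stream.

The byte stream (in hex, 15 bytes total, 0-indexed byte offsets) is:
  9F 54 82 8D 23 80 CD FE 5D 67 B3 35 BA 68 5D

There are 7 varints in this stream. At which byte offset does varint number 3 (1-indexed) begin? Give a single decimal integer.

  byte[0]=0x9F cont=1 payload=0x1F=31: acc |= 31<<0 -> acc=31 shift=7
  byte[1]=0x54 cont=0 payload=0x54=84: acc |= 84<<7 -> acc=10783 shift=14 [end]
Varint 1: bytes[0:2] = 9F 54 -> value 10783 (2 byte(s))
  byte[2]=0x82 cont=1 payload=0x02=2: acc |= 2<<0 -> acc=2 shift=7
  byte[3]=0x8D cont=1 payload=0x0D=13: acc |= 13<<7 -> acc=1666 shift=14
  byte[4]=0x23 cont=0 payload=0x23=35: acc |= 35<<14 -> acc=575106 shift=21 [end]
Varint 2: bytes[2:5] = 82 8D 23 -> value 575106 (3 byte(s))
  byte[5]=0x80 cont=1 payload=0x00=0: acc |= 0<<0 -> acc=0 shift=7
  byte[6]=0xCD cont=1 payload=0x4D=77: acc |= 77<<7 -> acc=9856 shift=14
  byte[7]=0xFE cont=1 payload=0x7E=126: acc |= 126<<14 -> acc=2074240 shift=21
  byte[8]=0x5D cont=0 payload=0x5D=93: acc |= 93<<21 -> acc=197109376 shift=28 [end]
Varint 3: bytes[5:9] = 80 CD FE 5D -> value 197109376 (4 byte(s))
  byte[9]=0x67 cont=0 payload=0x67=103: acc |= 103<<0 -> acc=103 shift=7 [end]
Varint 4: bytes[9:10] = 67 -> value 103 (1 byte(s))
  byte[10]=0xB3 cont=1 payload=0x33=51: acc |= 51<<0 -> acc=51 shift=7
  byte[11]=0x35 cont=0 payload=0x35=53: acc |= 53<<7 -> acc=6835 shift=14 [end]
Varint 5: bytes[10:12] = B3 35 -> value 6835 (2 byte(s))
  byte[12]=0xBA cont=1 payload=0x3A=58: acc |= 58<<0 -> acc=58 shift=7
  byte[13]=0x68 cont=0 payload=0x68=104: acc |= 104<<7 -> acc=13370 shift=14 [end]
Varint 6: bytes[12:14] = BA 68 -> value 13370 (2 byte(s))
  byte[14]=0x5D cont=0 payload=0x5D=93: acc |= 93<<0 -> acc=93 shift=7 [end]
Varint 7: bytes[14:15] = 5D -> value 93 (1 byte(s))

Answer: 5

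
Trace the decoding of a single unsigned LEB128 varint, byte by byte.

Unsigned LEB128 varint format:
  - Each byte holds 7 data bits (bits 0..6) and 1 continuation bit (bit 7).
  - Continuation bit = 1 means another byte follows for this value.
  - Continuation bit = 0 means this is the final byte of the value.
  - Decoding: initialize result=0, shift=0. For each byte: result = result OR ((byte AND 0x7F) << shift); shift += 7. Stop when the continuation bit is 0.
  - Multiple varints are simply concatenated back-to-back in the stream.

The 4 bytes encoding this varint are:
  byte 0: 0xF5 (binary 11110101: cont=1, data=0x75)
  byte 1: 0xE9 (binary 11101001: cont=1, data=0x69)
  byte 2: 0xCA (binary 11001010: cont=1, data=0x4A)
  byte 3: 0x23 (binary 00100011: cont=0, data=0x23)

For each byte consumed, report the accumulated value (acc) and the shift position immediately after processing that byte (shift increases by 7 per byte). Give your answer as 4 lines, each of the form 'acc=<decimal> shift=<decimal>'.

byte 0=0xF5: payload=0x75=117, contrib = 117<<0 = 117; acc -> 117, shift -> 7
byte 1=0xE9: payload=0x69=105, contrib = 105<<7 = 13440; acc -> 13557, shift -> 14
byte 2=0xCA: payload=0x4A=74, contrib = 74<<14 = 1212416; acc -> 1225973, shift -> 21
byte 3=0x23: payload=0x23=35, contrib = 35<<21 = 73400320; acc -> 74626293, shift -> 28

Answer: acc=117 shift=7
acc=13557 shift=14
acc=1225973 shift=21
acc=74626293 shift=28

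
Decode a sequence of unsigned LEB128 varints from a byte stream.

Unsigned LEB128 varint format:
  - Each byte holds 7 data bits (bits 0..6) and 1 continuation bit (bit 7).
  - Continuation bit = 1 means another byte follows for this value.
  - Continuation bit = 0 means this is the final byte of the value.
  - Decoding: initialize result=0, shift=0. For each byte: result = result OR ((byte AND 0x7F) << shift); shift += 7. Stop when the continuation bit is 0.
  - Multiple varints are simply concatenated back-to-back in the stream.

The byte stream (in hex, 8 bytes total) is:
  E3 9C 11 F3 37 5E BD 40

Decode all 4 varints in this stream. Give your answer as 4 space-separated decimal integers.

Answer: 282211 7155 94 8253

Derivation:
  byte[0]=0xE3 cont=1 payload=0x63=99: acc |= 99<<0 -> acc=99 shift=7
  byte[1]=0x9C cont=1 payload=0x1C=28: acc |= 28<<7 -> acc=3683 shift=14
  byte[2]=0x11 cont=0 payload=0x11=17: acc |= 17<<14 -> acc=282211 shift=21 [end]
Varint 1: bytes[0:3] = E3 9C 11 -> value 282211 (3 byte(s))
  byte[3]=0xF3 cont=1 payload=0x73=115: acc |= 115<<0 -> acc=115 shift=7
  byte[4]=0x37 cont=0 payload=0x37=55: acc |= 55<<7 -> acc=7155 shift=14 [end]
Varint 2: bytes[3:5] = F3 37 -> value 7155 (2 byte(s))
  byte[5]=0x5E cont=0 payload=0x5E=94: acc |= 94<<0 -> acc=94 shift=7 [end]
Varint 3: bytes[5:6] = 5E -> value 94 (1 byte(s))
  byte[6]=0xBD cont=1 payload=0x3D=61: acc |= 61<<0 -> acc=61 shift=7
  byte[7]=0x40 cont=0 payload=0x40=64: acc |= 64<<7 -> acc=8253 shift=14 [end]
Varint 4: bytes[6:8] = BD 40 -> value 8253 (2 byte(s))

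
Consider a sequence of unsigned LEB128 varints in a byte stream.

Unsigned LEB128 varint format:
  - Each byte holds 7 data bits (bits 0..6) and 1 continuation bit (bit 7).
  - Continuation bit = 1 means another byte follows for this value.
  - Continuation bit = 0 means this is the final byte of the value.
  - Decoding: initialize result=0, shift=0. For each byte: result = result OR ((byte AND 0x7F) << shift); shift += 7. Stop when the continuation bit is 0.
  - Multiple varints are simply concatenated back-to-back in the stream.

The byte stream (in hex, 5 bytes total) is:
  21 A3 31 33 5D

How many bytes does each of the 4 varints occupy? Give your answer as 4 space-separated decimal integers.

Answer: 1 2 1 1

Derivation:
  byte[0]=0x21 cont=0 payload=0x21=33: acc |= 33<<0 -> acc=33 shift=7 [end]
Varint 1: bytes[0:1] = 21 -> value 33 (1 byte(s))
  byte[1]=0xA3 cont=1 payload=0x23=35: acc |= 35<<0 -> acc=35 shift=7
  byte[2]=0x31 cont=0 payload=0x31=49: acc |= 49<<7 -> acc=6307 shift=14 [end]
Varint 2: bytes[1:3] = A3 31 -> value 6307 (2 byte(s))
  byte[3]=0x33 cont=0 payload=0x33=51: acc |= 51<<0 -> acc=51 shift=7 [end]
Varint 3: bytes[3:4] = 33 -> value 51 (1 byte(s))
  byte[4]=0x5D cont=0 payload=0x5D=93: acc |= 93<<0 -> acc=93 shift=7 [end]
Varint 4: bytes[4:5] = 5D -> value 93 (1 byte(s))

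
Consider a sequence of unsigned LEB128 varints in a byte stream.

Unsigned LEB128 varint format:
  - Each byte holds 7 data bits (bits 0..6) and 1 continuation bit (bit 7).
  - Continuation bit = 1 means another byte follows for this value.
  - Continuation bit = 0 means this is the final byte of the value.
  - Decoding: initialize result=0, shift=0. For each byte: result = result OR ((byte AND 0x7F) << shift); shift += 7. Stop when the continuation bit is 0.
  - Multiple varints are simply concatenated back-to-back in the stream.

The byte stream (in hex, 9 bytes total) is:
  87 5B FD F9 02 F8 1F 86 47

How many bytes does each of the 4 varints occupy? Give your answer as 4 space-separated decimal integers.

Answer: 2 3 2 2

Derivation:
  byte[0]=0x87 cont=1 payload=0x07=7: acc |= 7<<0 -> acc=7 shift=7
  byte[1]=0x5B cont=0 payload=0x5B=91: acc |= 91<<7 -> acc=11655 shift=14 [end]
Varint 1: bytes[0:2] = 87 5B -> value 11655 (2 byte(s))
  byte[2]=0xFD cont=1 payload=0x7D=125: acc |= 125<<0 -> acc=125 shift=7
  byte[3]=0xF9 cont=1 payload=0x79=121: acc |= 121<<7 -> acc=15613 shift=14
  byte[4]=0x02 cont=0 payload=0x02=2: acc |= 2<<14 -> acc=48381 shift=21 [end]
Varint 2: bytes[2:5] = FD F9 02 -> value 48381 (3 byte(s))
  byte[5]=0xF8 cont=1 payload=0x78=120: acc |= 120<<0 -> acc=120 shift=7
  byte[6]=0x1F cont=0 payload=0x1F=31: acc |= 31<<7 -> acc=4088 shift=14 [end]
Varint 3: bytes[5:7] = F8 1F -> value 4088 (2 byte(s))
  byte[7]=0x86 cont=1 payload=0x06=6: acc |= 6<<0 -> acc=6 shift=7
  byte[8]=0x47 cont=0 payload=0x47=71: acc |= 71<<7 -> acc=9094 shift=14 [end]
Varint 4: bytes[7:9] = 86 47 -> value 9094 (2 byte(s))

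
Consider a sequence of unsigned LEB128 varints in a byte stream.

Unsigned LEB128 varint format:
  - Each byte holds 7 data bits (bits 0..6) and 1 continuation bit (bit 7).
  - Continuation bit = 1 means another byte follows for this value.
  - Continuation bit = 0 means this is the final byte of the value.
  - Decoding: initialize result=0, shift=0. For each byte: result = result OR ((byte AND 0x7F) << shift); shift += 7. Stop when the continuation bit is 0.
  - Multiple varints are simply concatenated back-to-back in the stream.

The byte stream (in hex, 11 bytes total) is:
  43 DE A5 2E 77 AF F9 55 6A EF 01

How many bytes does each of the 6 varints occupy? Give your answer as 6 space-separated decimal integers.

  byte[0]=0x43 cont=0 payload=0x43=67: acc |= 67<<0 -> acc=67 shift=7 [end]
Varint 1: bytes[0:1] = 43 -> value 67 (1 byte(s))
  byte[1]=0xDE cont=1 payload=0x5E=94: acc |= 94<<0 -> acc=94 shift=7
  byte[2]=0xA5 cont=1 payload=0x25=37: acc |= 37<<7 -> acc=4830 shift=14
  byte[3]=0x2E cont=0 payload=0x2E=46: acc |= 46<<14 -> acc=758494 shift=21 [end]
Varint 2: bytes[1:4] = DE A5 2E -> value 758494 (3 byte(s))
  byte[4]=0x77 cont=0 payload=0x77=119: acc |= 119<<0 -> acc=119 shift=7 [end]
Varint 3: bytes[4:5] = 77 -> value 119 (1 byte(s))
  byte[5]=0xAF cont=1 payload=0x2F=47: acc |= 47<<0 -> acc=47 shift=7
  byte[6]=0xF9 cont=1 payload=0x79=121: acc |= 121<<7 -> acc=15535 shift=14
  byte[7]=0x55 cont=0 payload=0x55=85: acc |= 85<<14 -> acc=1408175 shift=21 [end]
Varint 4: bytes[5:8] = AF F9 55 -> value 1408175 (3 byte(s))
  byte[8]=0x6A cont=0 payload=0x6A=106: acc |= 106<<0 -> acc=106 shift=7 [end]
Varint 5: bytes[8:9] = 6A -> value 106 (1 byte(s))
  byte[9]=0xEF cont=1 payload=0x6F=111: acc |= 111<<0 -> acc=111 shift=7
  byte[10]=0x01 cont=0 payload=0x01=1: acc |= 1<<7 -> acc=239 shift=14 [end]
Varint 6: bytes[9:11] = EF 01 -> value 239 (2 byte(s))

Answer: 1 3 1 3 1 2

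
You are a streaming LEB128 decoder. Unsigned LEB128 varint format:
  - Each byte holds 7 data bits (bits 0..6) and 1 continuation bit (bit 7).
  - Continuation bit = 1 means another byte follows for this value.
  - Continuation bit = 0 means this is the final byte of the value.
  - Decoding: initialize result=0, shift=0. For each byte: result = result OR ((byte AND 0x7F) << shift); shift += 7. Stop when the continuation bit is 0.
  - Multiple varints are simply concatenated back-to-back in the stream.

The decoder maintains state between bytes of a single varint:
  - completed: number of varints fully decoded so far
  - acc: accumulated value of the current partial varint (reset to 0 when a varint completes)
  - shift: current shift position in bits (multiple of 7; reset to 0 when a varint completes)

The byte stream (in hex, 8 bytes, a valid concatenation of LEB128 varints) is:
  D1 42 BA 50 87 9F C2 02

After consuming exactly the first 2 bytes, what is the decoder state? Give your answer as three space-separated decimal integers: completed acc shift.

Answer: 1 0 0

Derivation:
byte[0]=0xD1 cont=1 payload=0x51: acc |= 81<<0 -> completed=0 acc=81 shift=7
byte[1]=0x42 cont=0 payload=0x42: varint #1 complete (value=8529); reset -> completed=1 acc=0 shift=0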